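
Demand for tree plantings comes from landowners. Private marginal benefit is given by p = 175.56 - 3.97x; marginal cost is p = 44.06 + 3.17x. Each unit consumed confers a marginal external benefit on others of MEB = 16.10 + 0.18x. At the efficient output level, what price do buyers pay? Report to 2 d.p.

Social marginal benefit = demand + MEB = 191.66 - 3.79x.
Set SMB = MC: 191.66 - 3.79x = 44.06 + 3.17x → x* = 21.2069.
Consumer price on the demand curve at x*: 175.56 − 3.97×21.2069 = 91.3686.

P = 91.37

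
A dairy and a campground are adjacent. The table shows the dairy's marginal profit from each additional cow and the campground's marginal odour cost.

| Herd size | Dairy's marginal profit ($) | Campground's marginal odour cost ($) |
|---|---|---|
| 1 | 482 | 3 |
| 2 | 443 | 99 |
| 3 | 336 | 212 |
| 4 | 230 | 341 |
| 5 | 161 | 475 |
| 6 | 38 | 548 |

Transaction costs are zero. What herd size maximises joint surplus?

Bargaining reaches the level where marginal profit last exceeds marginal odour cost.
That holds through level 3 (336 ≥ 212) but not at 4 (230 < 341).

3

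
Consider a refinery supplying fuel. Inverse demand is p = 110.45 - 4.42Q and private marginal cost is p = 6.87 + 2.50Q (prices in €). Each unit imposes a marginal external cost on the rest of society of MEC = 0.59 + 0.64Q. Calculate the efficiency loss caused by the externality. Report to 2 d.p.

DWL = €6.84

Market equilibrium (private): 6.87 + 2.50Q = 110.45 - 4.42Q → Q_m = 14.9682.
Social marginal cost = private MC + MEC = 7.46 + 3.14Q.
Set SMC = demand: 7.46 + 3.14Q = 110.45 - 4.42Q → Q* = 13.6230.
The loss is the area between SMC and demand from Q* to Q_m; with linear curves that's a triangle of height MEC(Q_m).
DWL = ½ × 1.3452 × 10.1697 = 6.8401.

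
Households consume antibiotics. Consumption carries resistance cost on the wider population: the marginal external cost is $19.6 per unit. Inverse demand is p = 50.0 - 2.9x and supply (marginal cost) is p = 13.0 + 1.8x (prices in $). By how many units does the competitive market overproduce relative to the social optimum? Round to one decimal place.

Market equilibrium (private): 13.0 + 1.8x = 50.0 - 2.9x → x_m = 7.8723.
Social marginal benefit = demand − MEC = 30.4 - 2.9x.
Set SMB = MC: 30.4 - 2.9x = 13.0 + 1.8x → x* = 3.7021.
Gap = |7.8723 − 3.7021| = 4.1702.

4.2 units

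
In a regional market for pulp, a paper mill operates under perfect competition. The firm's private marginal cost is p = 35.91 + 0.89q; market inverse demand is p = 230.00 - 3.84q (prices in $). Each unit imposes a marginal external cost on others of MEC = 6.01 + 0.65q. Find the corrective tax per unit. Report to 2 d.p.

tax = $28.73 per unit

Social marginal cost = private MC + MEC = 41.92 + 1.54q.
Set SMC = demand: 41.92 + 1.54q = 230.00 - 3.84q → q* = 34.9591.
The Pigouvian tax equals MEC at q*: 6.01 + 0.65×34.9591 = 28.7334.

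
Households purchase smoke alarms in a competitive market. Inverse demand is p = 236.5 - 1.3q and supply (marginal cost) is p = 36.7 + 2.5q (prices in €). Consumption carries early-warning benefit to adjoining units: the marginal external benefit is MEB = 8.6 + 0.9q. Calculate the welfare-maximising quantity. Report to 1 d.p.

Social marginal benefit = demand + MEB = 245.1 - 0.4q.
Set SMB = MC: 245.1 - 0.4q = 36.7 + 2.5q → q* = 71.8621.

q* = 71.9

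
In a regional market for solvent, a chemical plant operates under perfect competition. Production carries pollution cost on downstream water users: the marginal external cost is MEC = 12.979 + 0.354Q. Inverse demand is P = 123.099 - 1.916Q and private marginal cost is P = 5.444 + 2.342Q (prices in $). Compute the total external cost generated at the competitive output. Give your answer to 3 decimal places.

Market equilibrium (private): 5.444 + 2.342Q = 123.099 - 1.916Q → Q_m = 27.6315.
Total external cost = ∫₀^{Q_m} (12.979 + 0.354Q) dQ = 12.979×27.6315 + ½×0.354×27.6315² = 493.7687.

$493.769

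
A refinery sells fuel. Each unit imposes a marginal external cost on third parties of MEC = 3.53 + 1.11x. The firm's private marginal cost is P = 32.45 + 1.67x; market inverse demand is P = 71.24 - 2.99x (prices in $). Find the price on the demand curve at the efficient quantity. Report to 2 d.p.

Social marginal cost = private MC + MEC = 35.98 + 2.78x.
Set SMC = demand: 35.98 + 2.78x = 71.24 - 2.99x → x* = 6.1109.
Consumer price on the demand curve at x*: 71.24 − 2.99×6.1109 = 52.9684.

P = $52.97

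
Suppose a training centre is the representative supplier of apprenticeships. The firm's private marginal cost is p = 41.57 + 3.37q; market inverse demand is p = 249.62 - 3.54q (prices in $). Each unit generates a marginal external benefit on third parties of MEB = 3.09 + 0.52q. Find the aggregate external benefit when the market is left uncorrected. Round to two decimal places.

$328.73

Market equilibrium (private): 41.57 + 3.37q = 249.62 - 3.54q → q_m = 30.1085.
Total external benefit = ∫₀^{q_m} (3.09 + 0.52q) dq = 3.09×30.1085 + ½×0.52×30.1085² = 328.7309.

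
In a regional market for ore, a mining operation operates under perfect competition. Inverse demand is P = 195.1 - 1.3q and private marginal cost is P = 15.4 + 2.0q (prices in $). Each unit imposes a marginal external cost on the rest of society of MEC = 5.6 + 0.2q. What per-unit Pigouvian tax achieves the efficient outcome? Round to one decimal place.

Social marginal cost = private MC + MEC = 21.0 + 2.2q.
Set SMC = demand: 21.0 + 2.2q = 195.1 - 1.3q → q* = 49.7429.
The Pigouvian tax equals MEC at q*: 5.6 + 0.2×49.7429 = 15.5486.

tax = $15.5 per unit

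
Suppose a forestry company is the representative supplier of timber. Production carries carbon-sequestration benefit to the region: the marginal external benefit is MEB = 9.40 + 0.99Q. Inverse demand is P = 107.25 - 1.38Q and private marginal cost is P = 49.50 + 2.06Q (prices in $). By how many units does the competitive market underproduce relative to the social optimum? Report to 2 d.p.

Market equilibrium (private): 49.50 + 2.06Q = 107.25 - 1.38Q → Q_m = 16.7878.
Social marginal cost = private MC − MEB = 40.10 + 1.07Q.
Set SMC = demand: 40.10 + 1.07Q = 107.25 - 1.38Q → Q* = 27.4082.
Gap = |16.7878 − 27.4082| = 10.6204.

10.62 units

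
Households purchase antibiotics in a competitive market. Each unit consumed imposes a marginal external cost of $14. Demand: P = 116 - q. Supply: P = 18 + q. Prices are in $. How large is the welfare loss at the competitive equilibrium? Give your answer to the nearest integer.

Market equilibrium (private): 18 + q = 116 - q → q_m = 49.0000.
Social marginal benefit = demand − MEC = 102 - q.
Set SMB = MC: 102 - q = 18 + q → q* = 42.0000.
Height of the DWL triangle at q_m is MC(q_m) − SMB(q_m) = MEC(q_m) = 14.0000.
DWL = ½ × 7.0000 × 14.0000 = 49.0000.

DWL = $49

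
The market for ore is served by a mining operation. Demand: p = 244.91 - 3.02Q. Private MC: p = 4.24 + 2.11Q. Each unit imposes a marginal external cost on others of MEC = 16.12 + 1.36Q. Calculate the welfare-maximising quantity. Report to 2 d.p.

Q* = 34.60

Social marginal cost = private MC + MEC = 20.36 + 3.47Q.
Set SMC = demand: 20.36 + 3.47Q = 244.91 - 3.02Q → Q* = 34.5994.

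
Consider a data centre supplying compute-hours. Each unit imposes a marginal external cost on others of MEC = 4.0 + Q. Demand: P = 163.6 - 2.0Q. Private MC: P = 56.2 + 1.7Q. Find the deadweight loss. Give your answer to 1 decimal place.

Market equilibrium (private): 56.2 + 1.7Q = 163.6 - 2.0Q → Q_m = 29.0270.
Social marginal cost = private MC + MEC = 60.2 + 2.7Q.
Set SMC = demand: 60.2 + 2.7Q = 163.6 - 2.0Q → Q* = 22.0000.
Between Q* and Q_m the wedge SMC − demand runs linearly from 0 to MEC(Q_m), so the loss is a triangle.
DWL = ½ × 7.0270 × 33.0270 = 116.0404.

DWL = 116.0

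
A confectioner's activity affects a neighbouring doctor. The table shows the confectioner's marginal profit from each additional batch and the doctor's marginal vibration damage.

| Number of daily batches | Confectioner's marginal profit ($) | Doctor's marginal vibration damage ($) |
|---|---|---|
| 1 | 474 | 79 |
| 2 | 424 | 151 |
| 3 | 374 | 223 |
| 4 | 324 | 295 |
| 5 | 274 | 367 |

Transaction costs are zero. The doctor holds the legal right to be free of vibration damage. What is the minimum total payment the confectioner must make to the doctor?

Efficient level: marginal profit ≥ marginal vibration damage through level 4, so k* = 4.
With the doctor holding the right, the confectioner must at least compensate total damage at k*: 79 + 151 + 223 + 295 = 748.

$748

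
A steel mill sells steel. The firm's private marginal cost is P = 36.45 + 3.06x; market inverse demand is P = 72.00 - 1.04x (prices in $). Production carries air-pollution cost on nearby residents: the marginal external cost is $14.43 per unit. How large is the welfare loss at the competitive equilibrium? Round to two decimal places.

Market equilibrium (private): 36.45 + 3.06x = 72.00 - 1.04x → x_m = 8.6707.
Social marginal cost = private MC + MEC = 50.88 + 3.06x.
Set SMC = demand: 50.88 + 3.06x = 72.00 - 1.04x → x* = 5.1512.
The loss is the area between SMC and demand from x* to x_m; with linear curves that's a triangle of height MEC(x_m).
DWL = ½ × 3.5195 × 14.4300 = 25.3932.

DWL = $25.39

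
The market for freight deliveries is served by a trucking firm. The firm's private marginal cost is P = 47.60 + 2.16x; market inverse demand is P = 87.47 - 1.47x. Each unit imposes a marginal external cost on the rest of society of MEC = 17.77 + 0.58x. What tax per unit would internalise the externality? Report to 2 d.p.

Social marginal cost = private MC + MEC = 65.37 + 2.74x.
Set SMC = demand: 65.37 + 2.74x = 87.47 - 1.47x → x* = 5.2494.
The Pigouvian tax equals MEC at x*: 17.77 + 0.58×5.2494 = 20.8147.

tax = 20.81 per unit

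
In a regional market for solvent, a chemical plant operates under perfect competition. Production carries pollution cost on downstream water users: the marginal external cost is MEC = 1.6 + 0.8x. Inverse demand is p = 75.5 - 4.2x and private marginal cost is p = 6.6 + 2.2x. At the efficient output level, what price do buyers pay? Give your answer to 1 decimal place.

Social marginal cost = private MC + MEC = 8.2 + 3.0x.
Set SMC = demand: 8.2 + 3.0x = 75.5 - 4.2x → x* = 9.3472.
Consumer price on the demand curve at x*: 75.5 − 4.2×9.3472 = 36.2418.

P = 36.2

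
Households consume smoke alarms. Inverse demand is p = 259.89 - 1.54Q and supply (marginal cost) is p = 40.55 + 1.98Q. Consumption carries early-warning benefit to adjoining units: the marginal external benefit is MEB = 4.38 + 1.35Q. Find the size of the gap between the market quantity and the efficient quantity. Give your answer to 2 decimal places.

40.78 units

Market equilibrium (private): 40.55 + 1.98Q = 259.89 - 1.54Q → Q_m = 62.3125.
Social marginal benefit = demand + MEB = 264.27 - 0.19Q.
Set SMB = MC: 264.27 - 0.19Q = 40.55 + 1.98Q → Q* = 103.0968.
Gap = |62.3125 − 103.0968| = 40.7843.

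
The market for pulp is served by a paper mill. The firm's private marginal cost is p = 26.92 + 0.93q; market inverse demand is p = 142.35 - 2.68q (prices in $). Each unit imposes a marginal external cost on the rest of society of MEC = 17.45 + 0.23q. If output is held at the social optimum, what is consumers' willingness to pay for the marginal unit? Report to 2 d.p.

Social marginal cost = private MC + MEC = 44.37 + 1.16q.
Set SMC = demand: 44.37 + 1.16q = 142.35 - 2.68q → q* = 25.5156.
Consumer price on the demand curve at q*: 142.35 − 2.68×25.5156 = 73.9682.

P = $73.97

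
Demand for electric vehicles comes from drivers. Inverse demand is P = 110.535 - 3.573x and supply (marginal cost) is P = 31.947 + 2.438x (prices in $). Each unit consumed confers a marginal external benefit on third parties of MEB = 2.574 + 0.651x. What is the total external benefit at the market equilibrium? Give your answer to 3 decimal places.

$89.290

Market equilibrium (private): 31.947 + 2.438x = 110.535 - 3.573x → x_m = 13.0740.
Total external benefit = ∫₀^{x_m} (2.574 + 0.651x) dx = 2.574×13.0740 + ½×0.651×13.0740² = 89.2900.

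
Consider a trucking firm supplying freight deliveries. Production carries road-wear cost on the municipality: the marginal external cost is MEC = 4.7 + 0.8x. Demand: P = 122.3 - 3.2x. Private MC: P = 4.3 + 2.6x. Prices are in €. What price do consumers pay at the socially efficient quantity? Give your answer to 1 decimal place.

Social marginal cost = private MC + MEC = 9.0 + 3.4x.
Set SMC = demand: 9.0 + 3.4x = 122.3 - 3.2x → x* = 17.1667.
Consumer price on the demand curve at x*: 122.3 − 3.2×17.1667 = 67.3666.

P = €67.4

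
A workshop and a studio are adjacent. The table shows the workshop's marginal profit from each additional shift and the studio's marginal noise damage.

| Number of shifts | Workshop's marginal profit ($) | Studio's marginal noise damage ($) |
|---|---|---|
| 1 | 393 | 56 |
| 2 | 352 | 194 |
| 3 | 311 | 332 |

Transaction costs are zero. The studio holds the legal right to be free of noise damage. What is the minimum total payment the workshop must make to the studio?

$250

Efficient level: marginal profit ≥ marginal noise damage through level 2, so k* = 2.
With the studio holding the right, the workshop must at least compensate total damage at k*: 56 + 194 = 250.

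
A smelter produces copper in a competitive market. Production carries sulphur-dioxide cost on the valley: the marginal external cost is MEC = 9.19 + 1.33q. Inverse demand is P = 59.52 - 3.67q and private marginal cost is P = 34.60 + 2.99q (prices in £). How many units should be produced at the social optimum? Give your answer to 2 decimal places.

q* = 1.97

Social marginal cost = private MC + MEC = 43.79 + 4.32q.
Set SMC = demand: 43.79 + 4.32q = 59.52 - 3.67q → q* = 1.9687.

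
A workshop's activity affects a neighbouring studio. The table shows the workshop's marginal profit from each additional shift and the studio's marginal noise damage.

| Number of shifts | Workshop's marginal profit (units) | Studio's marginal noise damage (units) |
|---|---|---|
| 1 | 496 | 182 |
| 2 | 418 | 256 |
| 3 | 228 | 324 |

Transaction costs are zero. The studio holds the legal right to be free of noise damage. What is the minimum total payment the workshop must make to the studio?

438

Efficient level: marginal profit ≥ marginal noise damage through level 2, so k* = 2.
With the studio holding the right, the workshop must at least compensate total damage at k*: 182 + 256 = 438.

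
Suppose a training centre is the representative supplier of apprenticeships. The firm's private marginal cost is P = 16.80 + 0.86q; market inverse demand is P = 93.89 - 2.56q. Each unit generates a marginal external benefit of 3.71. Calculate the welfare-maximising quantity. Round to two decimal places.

q* = 23.63

Social marginal cost = private MC − MEB = 13.09 + 0.86q.
Set SMC = demand: 13.09 + 0.86q = 93.89 - 2.56q → q* = 23.6257.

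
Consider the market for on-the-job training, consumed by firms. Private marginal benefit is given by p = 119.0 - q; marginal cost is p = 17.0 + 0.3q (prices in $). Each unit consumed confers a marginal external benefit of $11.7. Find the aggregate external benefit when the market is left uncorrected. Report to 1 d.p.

$918.0

Market equilibrium (private): 17.0 + 0.3q = 119.0 - q → q_m = 78.4615.
Total external benefit = MEB × q_m = 11.7 × 78.4615 = 917.9996.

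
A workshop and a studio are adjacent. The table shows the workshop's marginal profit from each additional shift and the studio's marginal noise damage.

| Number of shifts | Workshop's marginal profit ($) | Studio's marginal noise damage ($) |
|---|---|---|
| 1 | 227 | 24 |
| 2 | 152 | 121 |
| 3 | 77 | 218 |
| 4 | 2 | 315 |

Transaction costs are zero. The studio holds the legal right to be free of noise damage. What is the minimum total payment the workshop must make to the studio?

Efficient level: marginal profit ≥ marginal noise damage through level 2, so k* = 2.
With the studio holding the right, the workshop must at least compensate total damage at k*: 24 + 121 = 145.

$145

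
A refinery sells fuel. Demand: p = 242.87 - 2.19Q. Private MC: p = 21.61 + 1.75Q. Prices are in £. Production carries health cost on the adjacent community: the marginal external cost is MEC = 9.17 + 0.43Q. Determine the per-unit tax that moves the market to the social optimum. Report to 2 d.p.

Social marginal cost = private MC + MEC = 30.78 + 2.18Q.
Set SMC = demand: 30.78 + 2.18Q = 242.87 - 2.19Q → Q* = 48.5332.
The Pigouvian tax equals MEC at Q*: 9.17 + 0.43×48.5332 = 30.0393.

tax = £30.04 per unit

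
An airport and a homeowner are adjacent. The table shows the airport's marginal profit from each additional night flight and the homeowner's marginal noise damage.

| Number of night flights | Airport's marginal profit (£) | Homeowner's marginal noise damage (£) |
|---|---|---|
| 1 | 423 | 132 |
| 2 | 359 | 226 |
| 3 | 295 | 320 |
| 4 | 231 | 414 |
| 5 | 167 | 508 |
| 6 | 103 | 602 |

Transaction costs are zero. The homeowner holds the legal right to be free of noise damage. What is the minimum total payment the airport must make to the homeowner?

Efficient level: marginal profit ≥ marginal noise damage through level 2, so k* = 2.
With the homeowner holding the right, the airport must at least compensate total damage at k*: 132 + 226 = 358.

£358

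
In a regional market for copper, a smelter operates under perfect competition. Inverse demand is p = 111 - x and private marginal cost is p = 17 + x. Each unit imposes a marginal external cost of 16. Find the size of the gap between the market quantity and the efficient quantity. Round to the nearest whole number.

Market equilibrium (private): 17 + x = 111 - x → x_m = 47.0000.
Social marginal cost = private MC + MEC = 33 + x.
Set SMC = demand: 33 + x = 111 - x → x* = 39.0000.
Gap = |47.0000 − 39.0000| = 8.0000.

8 units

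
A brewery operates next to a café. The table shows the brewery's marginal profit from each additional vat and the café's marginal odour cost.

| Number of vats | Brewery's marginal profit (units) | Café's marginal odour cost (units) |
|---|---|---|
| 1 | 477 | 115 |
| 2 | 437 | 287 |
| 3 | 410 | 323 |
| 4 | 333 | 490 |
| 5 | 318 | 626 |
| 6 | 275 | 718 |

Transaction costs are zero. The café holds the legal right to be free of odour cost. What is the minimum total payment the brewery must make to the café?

725

Efficient level: marginal profit ≥ marginal odour cost through level 3, so k* = 3.
With the café holding the right, the brewery must at least compensate total damage at k*: 115 + 287 + 323 = 725.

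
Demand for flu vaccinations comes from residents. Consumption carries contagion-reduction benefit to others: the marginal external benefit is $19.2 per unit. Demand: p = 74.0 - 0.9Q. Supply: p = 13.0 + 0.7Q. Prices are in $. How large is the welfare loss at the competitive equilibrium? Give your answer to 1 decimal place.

DWL = $115.2

Market equilibrium (private): 13.0 + 0.7Q = 74.0 - 0.9Q → Q_m = 38.1250.
Social marginal benefit = demand + MEB = 93.2 - 0.9Q.
Set SMB = MC: 93.2 - 0.9Q = 13.0 + 0.7Q → Q* = 50.1250.
The loss is the area between SMB and MC from Q* to Q_m; with linear curves that's a triangle of height MEB(Q_m).
DWL = ½ × 12.0000 × 19.2000 = 115.2000.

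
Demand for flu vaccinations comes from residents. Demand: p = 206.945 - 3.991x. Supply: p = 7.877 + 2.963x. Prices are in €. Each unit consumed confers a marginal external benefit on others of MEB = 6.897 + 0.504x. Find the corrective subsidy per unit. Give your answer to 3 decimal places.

subsidy = €22.991 per unit

Social marginal benefit = demand + MEB = 213.842 - 3.487x.
Set SMB = MC: 213.842 - 3.487x = 7.877 + 2.963x → x* = 31.9326.
The Pigouvian subsidy equals MEB at x*: 6.897 + 0.504×31.9326 = 22.9910.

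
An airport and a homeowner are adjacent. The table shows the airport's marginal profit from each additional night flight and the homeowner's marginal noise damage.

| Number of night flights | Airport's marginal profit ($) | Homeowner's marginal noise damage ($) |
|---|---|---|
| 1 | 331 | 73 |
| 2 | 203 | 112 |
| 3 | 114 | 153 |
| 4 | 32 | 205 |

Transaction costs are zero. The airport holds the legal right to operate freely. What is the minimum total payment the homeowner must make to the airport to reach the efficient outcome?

Left alone the airport would choose level 4 (marginal profit stays positive).
Efficient level: k* = 2 (marginal profit ≥ marginal noise damage through 2).
The homeowner must at least cover the airport's forgone profit from cutting 4→2: 114 + 32 = 146.

$146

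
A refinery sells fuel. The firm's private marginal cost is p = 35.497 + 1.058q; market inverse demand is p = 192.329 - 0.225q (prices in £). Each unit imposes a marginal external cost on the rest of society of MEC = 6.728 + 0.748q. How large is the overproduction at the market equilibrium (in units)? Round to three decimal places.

48.332 units

Market equilibrium (private): 35.497 + 1.058q = 192.329 - 0.225q → q_m = 122.2385.
Social marginal cost = private MC + MEC = 42.225 + 1.806q.
Set SMC = demand: 42.225 + 1.806q = 192.329 - 0.225q → q* = 73.9065.
Gap = |122.2385 − 73.9065| = 48.3320.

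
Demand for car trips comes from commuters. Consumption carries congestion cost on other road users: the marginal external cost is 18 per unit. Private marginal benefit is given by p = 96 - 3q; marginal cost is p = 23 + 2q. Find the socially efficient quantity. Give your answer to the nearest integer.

Social marginal benefit = demand − MEC = 78 - 3q.
Set SMB = MC: 78 - 3q = 23 + 2q → q* = 11.0000.

q* = 11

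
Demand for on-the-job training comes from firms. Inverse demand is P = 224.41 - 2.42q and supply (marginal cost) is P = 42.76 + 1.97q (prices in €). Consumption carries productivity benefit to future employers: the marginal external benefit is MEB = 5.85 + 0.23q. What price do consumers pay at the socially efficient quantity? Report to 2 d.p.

P = €115.34

Social marginal benefit = demand + MEB = 230.26 - 2.19q.
Set SMB = MC: 230.26 - 2.19q = 42.76 + 1.97q → q* = 45.0721.
Consumer price on the demand curve at q*: 224.41 − 2.42×45.0721 = 115.3355.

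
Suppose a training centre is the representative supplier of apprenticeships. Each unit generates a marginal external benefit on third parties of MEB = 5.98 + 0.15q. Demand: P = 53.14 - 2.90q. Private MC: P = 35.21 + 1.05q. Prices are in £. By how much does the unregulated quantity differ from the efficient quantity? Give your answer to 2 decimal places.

1.75 units

Market equilibrium (private): 35.21 + 1.05q = 53.14 - 2.90q → q_m = 4.5392.
Social marginal cost = private MC − MEB = 29.23 + 0.90q.
Set SMC = demand: 29.23 + 0.90q = 53.14 - 2.90q → q* = 6.2921.
Gap = |4.5392 − 6.2921| = 1.7529.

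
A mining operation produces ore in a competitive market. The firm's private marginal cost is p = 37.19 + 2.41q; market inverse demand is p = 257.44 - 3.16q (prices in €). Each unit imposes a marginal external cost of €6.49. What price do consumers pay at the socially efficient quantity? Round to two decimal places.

Social marginal cost = private MC + MEC = 43.68 + 2.41q.
Set SMC = demand: 43.68 + 2.41q = 257.44 - 3.16q → q* = 38.3770.
Consumer price on the demand curve at q*: 257.44 − 3.16×38.3770 = 136.1687.

P = €136.17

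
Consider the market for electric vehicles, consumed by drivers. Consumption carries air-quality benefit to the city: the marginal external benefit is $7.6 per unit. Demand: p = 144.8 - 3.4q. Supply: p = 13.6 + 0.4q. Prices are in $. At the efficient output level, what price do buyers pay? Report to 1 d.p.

P = $20.6

Social marginal benefit = demand + MEB = 152.4 - 3.4q.
Set SMB = MC: 152.4 - 3.4q = 13.6 + 0.4q → q* = 36.5263.
Consumer price on the demand curve at q*: 144.8 − 3.4×36.5263 = 20.6106.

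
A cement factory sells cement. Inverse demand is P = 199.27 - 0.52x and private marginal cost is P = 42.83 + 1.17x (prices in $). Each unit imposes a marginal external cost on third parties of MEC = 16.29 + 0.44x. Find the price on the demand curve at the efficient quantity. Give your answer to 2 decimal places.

Social marginal cost = private MC + MEC = 59.12 + 1.61x.
Set SMC = demand: 59.12 + 1.61x = 199.27 - 0.52x → x* = 65.7981.
Consumer price on the demand curve at x*: 199.27 − 0.52×65.7981 = 165.0550.

P = $165.05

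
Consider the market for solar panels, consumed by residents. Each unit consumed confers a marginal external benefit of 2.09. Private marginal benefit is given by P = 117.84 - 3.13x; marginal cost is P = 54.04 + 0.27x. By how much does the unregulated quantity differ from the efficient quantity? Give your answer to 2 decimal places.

0.61 units

Market equilibrium (private): 54.04 + 0.27x = 117.84 - 3.13x → x_m = 18.7647.
Social marginal benefit = demand + MEB = 119.93 - 3.13x.
Set SMB = MC: 119.93 - 3.13x = 54.04 + 0.27x → x* = 19.3794.
Gap = |18.7647 − 19.3794| = 0.6147.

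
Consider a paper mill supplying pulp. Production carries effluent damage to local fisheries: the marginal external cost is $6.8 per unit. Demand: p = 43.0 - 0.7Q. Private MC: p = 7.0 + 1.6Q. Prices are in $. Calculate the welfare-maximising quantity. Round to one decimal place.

Q* = 12.7

Social marginal cost = private MC + MEC = 13.8 + 1.6Q.
Set SMC = demand: 13.8 + 1.6Q = 43.0 - 0.7Q → Q* = 12.6957.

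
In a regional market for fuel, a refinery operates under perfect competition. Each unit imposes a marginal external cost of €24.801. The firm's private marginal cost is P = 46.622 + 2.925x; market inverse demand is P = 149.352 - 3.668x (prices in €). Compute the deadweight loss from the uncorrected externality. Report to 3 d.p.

Market equilibrium (private): 46.622 + 2.925x = 149.352 - 3.668x → x_m = 15.5817.
Social marginal cost = private MC + MEC = 71.423 + 2.925x.
Set SMC = demand: 71.423 + 2.925x = 149.352 - 3.668x → x* = 11.8200.
The welfare-loss triangle has base |x_m − x*| and height MEC(x_m) (the vertical gap between SMC and demand is zero at x* and MEC at x_m).
DWL = ½ × 3.7617 × 24.8010 = 46.6470.

DWL = €46.647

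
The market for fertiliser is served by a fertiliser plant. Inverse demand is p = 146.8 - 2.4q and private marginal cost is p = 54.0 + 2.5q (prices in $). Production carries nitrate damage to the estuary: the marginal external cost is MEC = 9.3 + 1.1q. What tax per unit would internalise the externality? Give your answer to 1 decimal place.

Social marginal cost = private MC + MEC = 63.3 + 3.6q.
Set SMC = demand: 63.3 + 3.6q = 146.8 - 2.4q → q* = 13.9167.
The Pigouvian tax equals MEC at q*: 9.3 + 1.1×13.9167 = 24.6084.

tax = $24.6 per unit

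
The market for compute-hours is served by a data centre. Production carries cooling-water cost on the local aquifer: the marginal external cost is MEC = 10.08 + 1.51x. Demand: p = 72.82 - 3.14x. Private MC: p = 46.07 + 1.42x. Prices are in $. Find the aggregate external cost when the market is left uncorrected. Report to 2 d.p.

Market equilibrium (private): 46.07 + 1.42x = 72.82 - 3.14x → x_m = 5.8662.
Total external cost = ∫₀^{x_m} (10.08 + 1.51x) dx = 10.08×5.8662 + ½×1.51×5.8662² = 85.1126.

$85.11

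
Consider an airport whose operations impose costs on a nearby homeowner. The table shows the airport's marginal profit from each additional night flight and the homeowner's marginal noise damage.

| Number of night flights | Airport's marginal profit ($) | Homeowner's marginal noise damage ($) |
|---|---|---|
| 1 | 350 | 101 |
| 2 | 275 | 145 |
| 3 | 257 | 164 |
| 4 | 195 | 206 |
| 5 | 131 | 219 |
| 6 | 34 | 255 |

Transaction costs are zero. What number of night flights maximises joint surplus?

Bargaining reaches the level where marginal profit last exceeds marginal noise damage.
That holds through level 3 (257 ≥ 164) but not at 4 (195 < 206).

3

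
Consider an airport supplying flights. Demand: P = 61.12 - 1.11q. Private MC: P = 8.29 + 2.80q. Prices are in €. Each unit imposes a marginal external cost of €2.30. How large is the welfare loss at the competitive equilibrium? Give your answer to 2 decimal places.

DWL = €0.68

Market equilibrium (private): 8.29 + 2.80q = 61.12 - 1.11q → q_m = 13.5115.
Social marginal cost = private MC + MEC = 10.59 + 2.80q.
Set SMC = demand: 10.59 + 2.80q = 61.12 - 1.11q → q* = 12.9233.
Between q* and q_m the wedge SMC − demand runs linearly from 0 to MEC(q_m), so the loss is a triangle.
DWL = ½ × 0.5882 × 2.3000 = 0.6764.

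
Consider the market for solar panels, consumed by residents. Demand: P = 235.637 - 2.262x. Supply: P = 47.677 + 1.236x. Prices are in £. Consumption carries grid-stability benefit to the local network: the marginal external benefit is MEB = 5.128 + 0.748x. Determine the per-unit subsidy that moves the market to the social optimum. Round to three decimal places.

Social marginal benefit = demand + MEB = 240.765 - 1.514x.
Set SMB = MC: 240.765 - 1.514x = 47.677 + 1.236x → x* = 70.2138.
The Pigouvian subsidy equals MEB at x*: 5.128 + 0.748×70.2138 = 57.6479.

subsidy = £57.648 per unit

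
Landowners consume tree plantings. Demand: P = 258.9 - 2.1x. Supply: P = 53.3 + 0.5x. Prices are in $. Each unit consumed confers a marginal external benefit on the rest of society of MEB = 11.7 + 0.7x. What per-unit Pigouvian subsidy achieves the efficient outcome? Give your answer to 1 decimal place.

Social marginal benefit = demand + MEB = 270.6 - 1.4x.
Set SMB = MC: 270.6 - 1.4x = 53.3 + 0.5x → x* = 114.3684.
The Pigouvian subsidy equals MEB at x*: 11.7 + 0.7×114.3684 = 91.7579.

subsidy = $91.8 per unit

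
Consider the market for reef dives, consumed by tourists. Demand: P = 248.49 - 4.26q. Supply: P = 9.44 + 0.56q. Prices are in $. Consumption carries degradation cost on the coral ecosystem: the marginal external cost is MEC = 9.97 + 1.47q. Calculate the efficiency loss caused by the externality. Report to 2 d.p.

DWL = $545.97

Market equilibrium (private): 9.44 + 0.56q = 248.49 - 4.26q → q_m = 49.5954.
Social marginal benefit = demand − MEC = 238.52 - 5.73q.
Set SMB = MC: 238.52 - 5.73q = 9.44 + 0.56q → q* = 36.4197.
Height of the DWL triangle at q_m is MC(q_m) − SMB(q_m) = MEC(q_m) = 82.8753.
DWL = ½ × 13.1757 × 82.8753 = 545.9700.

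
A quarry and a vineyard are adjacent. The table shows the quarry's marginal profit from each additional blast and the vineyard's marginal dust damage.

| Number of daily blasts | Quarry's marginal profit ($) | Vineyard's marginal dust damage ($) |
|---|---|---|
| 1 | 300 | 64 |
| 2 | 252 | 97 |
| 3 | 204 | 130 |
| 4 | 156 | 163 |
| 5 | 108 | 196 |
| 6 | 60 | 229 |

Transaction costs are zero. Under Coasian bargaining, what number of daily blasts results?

Bargaining reaches the level where marginal profit last exceeds marginal dust damage.
That holds through level 3 (204 ≥ 130) but not at 4 (156 < 163).

3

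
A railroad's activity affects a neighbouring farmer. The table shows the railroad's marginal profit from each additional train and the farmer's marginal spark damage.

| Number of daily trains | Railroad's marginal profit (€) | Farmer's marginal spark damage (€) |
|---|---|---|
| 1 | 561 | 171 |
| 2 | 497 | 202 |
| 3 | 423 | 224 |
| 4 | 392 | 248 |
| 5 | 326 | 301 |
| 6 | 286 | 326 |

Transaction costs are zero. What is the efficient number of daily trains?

Bargaining reaches the level where marginal profit last exceeds marginal spark damage.
That holds through level 5 (326 ≥ 301) but not at 6 (286 < 326).

5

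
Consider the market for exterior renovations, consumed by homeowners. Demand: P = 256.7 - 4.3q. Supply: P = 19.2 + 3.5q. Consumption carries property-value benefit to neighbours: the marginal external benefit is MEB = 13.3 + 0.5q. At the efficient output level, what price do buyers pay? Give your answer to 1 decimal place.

Social marginal benefit = demand + MEB = 270.0 - 3.8q.
Set SMB = MC: 270.0 - 3.8q = 19.2 + 3.5q → q* = 34.3562.
Consumer price on the demand curve at q*: 256.7 − 4.3×34.3562 = 108.9683.

P = 109.0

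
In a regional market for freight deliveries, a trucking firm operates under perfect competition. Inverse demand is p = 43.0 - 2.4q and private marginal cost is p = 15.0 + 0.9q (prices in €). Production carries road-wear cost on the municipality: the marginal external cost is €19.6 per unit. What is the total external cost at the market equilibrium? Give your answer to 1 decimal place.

€166.3

Market equilibrium (private): 15.0 + 0.9q = 43.0 - 2.4q → q_m = 8.4848.
Total external cost = MEC × q_m = 19.6 × 8.4848 = 166.3021.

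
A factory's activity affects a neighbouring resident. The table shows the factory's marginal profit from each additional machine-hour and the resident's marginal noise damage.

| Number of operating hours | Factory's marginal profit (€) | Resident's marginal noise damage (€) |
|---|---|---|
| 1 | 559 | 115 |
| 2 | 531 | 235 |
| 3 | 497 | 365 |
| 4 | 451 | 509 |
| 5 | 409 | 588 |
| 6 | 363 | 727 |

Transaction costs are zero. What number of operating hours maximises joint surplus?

Bargaining reaches the level where marginal profit last exceeds marginal noise damage.
That holds through level 3 (497 ≥ 365) but not at 4 (451 < 509).

3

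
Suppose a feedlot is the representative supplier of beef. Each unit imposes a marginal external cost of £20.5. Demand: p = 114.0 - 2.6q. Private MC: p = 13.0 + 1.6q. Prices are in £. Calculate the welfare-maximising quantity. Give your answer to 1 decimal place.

Social marginal cost = private MC + MEC = 33.5 + 1.6q.
Set SMC = demand: 33.5 + 1.6q = 114.0 - 2.6q → q* = 19.1667.

q* = 19.2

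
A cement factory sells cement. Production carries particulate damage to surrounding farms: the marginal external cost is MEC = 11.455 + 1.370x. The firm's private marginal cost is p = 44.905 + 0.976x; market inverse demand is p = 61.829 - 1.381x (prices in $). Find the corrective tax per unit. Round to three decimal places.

Social marginal cost = private MC + MEC = 56.360 + 2.346x.
Set SMC = demand: 56.360 + 2.346x = 61.829 - 1.381x → x* = 1.4674.
The Pigouvian tax equals MEC at x*: 11.455 + 1.370×1.4674 = 13.4653.

tax = $13.465 per unit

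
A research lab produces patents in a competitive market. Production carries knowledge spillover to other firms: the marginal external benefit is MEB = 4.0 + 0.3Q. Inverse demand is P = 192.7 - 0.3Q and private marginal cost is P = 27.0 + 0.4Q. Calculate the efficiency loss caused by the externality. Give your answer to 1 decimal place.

Market equilibrium (private): 27.0 + 0.4Q = 192.7 - 0.3Q → Q_m = 236.7143.
Social marginal cost = private MC − MEB = 23.0 + 0.1Q.
Set SMC = demand: 23.0 + 0.1Q = 192.7 - 0.3Q → Q* = 424.2500.
Between Q* and Q_m the wedge demand − SMC runs linearly from 0 to MEB(Q_m), so the loss is a triangle.
DWL = ½ × 187.5357 × 75.0143 = 7033.9296.

DWL = 7033.9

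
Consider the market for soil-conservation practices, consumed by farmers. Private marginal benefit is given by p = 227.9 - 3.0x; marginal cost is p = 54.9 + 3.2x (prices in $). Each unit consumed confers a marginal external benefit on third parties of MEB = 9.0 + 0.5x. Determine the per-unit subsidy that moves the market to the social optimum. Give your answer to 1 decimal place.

Social marginal benefit = demand + MEB = 236.9 - 2.5x.
Set SMB = MC: 236.9 - 2.5x = 54.9 + 3.2x → x* = 31.9298.
The Pigouvian subsidy equals MEB at x*: 9.0 + 0.5×31.9298 = 24.9649.

subsidy = $25.0 per unit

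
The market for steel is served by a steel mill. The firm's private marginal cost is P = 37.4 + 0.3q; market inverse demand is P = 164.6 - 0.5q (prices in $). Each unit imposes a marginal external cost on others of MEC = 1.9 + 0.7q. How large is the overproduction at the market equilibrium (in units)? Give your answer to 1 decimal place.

Market equilibrium (private): 37.4 + 0.3q = 164.6 - 0.5q → q_m = 159.0000.
Social marginal cost = private MC + MEC = 39.3 + q.
Set SMC = demand: 39.3 + q = 164.6 - 0.5q → q* = 83.5333.
Gap = |159.0000 − 83.5333| = 75.4667.

75.5 units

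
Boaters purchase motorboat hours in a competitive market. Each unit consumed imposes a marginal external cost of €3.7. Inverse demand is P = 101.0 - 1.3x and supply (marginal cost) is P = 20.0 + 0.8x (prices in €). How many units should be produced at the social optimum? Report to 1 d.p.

x* = 36.8

Social marginal benefit = demand − MEC = 97.3 - 1.3x.
Set SMB = MC: 97.3 - 1.3x = 20.0 + 0.8x → x* = 36.8095.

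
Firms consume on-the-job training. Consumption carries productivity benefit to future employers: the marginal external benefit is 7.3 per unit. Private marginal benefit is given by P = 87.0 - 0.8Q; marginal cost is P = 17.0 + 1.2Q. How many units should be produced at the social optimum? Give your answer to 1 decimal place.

Q* = 38.7

Social marginal benefit = demand + MEB = 94.3 - 0.8Q.
Set SMB = MC: 94.3 - 0.8Q = 17.0 + 1.2Q → Q* = 38.6500.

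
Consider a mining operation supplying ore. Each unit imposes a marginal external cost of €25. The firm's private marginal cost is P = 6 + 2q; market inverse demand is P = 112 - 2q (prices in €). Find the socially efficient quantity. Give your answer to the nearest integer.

Social marginal cost = private MC + MEC = 31 + 2q.
Set SMC = demand: 31 + 2q = 112 - 2q → q* = 20.2500.

q* = 20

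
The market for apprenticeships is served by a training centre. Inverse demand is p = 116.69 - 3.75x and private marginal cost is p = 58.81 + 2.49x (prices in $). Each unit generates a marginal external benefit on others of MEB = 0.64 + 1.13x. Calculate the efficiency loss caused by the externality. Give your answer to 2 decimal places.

DWL = $12.10

Market equilibrium (private): 58.81 + 2.49x = 116.69 - 3.75x → x_m = 9.2756.
Social marginal cost = private MC − MEB = 58.17 + 1.36x.
Set SMC = demand: 58.17 + 1.36x = 116.69 - 3.75x → x* = 11.4521.
The loss is the area between SMC and demand from x* to x_m; with linear curves that's a triangle of height MEB(x_m).
DWL = ½ × 2.1765 × 11.1215 = 12.1030.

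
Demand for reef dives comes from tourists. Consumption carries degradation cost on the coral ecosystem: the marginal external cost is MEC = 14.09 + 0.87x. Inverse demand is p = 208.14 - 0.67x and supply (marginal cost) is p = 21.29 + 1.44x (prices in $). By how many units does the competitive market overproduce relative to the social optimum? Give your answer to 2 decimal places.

Market equilibrium (private): 21.29 + 1.44x = 208.14 - 0.67x → x_m = 88.5545.
Social marginal benefit = demand − MEC = 194.05 - 1.54x.
Set SMB = MC: 194.05 - 1.54x = 21.29 + 1.44x → x* = 57.9732.
Gap = |88.5545 − 57.9732| = 30.5813.

30.58 units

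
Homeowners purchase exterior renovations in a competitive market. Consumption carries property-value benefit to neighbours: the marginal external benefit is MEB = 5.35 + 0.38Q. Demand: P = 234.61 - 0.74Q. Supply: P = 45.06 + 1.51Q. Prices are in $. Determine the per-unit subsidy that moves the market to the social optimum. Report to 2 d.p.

Social marginal benefit = demand + MEB = 239.96 - 0.36Q.
Set SMB = MC: 239.96 - 0.36Q = 45.06 + 1.51Q → Q* = 104.2246.
The Pigouvian subsidy equals MEB at Q*: 5.35 + 0.38×104.2246 = 44.9553.

subsidy = $44.96 per unit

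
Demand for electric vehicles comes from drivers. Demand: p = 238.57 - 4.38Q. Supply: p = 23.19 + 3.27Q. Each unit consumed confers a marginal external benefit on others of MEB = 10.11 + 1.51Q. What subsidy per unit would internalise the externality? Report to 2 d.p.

subsidy = 65.56 per unit

Social marginal benefit = demand + MEB = 248.68 - 2.87Q.
Set SMB = MC: 248.68 - 2.87Q = 23.19 + 3.27Q → Q* = 36.7248.
The Pigouvian subsidy equals MEB at Q*: 10.11 + 1.51×36.7248 = 65.5644.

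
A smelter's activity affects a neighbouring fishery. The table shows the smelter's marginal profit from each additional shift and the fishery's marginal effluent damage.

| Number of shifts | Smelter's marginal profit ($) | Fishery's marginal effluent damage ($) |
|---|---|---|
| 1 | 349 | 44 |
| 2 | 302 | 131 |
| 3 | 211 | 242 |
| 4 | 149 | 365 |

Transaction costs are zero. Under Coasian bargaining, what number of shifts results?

Bargaining reaches the level where marginal profit last exceeds marginal effluent damage.
That holds through level 2 (302 ≥ 131) but not at 3 (211 < 242).

2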